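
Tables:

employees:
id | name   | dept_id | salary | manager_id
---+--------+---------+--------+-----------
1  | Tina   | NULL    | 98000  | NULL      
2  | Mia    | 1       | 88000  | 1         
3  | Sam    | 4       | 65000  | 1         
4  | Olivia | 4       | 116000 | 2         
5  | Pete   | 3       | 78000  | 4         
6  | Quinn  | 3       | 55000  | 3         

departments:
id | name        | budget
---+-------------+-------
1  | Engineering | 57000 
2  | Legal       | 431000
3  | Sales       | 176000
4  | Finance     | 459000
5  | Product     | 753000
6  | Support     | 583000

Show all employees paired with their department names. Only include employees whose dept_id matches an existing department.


INNER JOIN keeps only employees rows whose dept_id matches an id in departments. Walk through each employee:
  - employee 1 (Tina): dept_id=NULL, no match -> dropped
  - employee 2 (Mia): dept_id=1 -> matches Engineering
  - employee 3 (Sam): dept_id=4 -> matches Finance
  - employee 4 (Olivia): dept_id=4 -> matches Finance
  - employee 5 (Pete): dept_id=3 -> matches Sales
  - employee 6 (Quinn): dept_id=3 -> matches Sales
So 1 of 6 rows is dropped.

SQL:
SELECT a.name, b.name AS department
FROM employees a
INNER JOIN departments b ON a.dept_id = b.id

Result:
name   | department 
-------+------------
Mia    | Engineering
Sam    | Finance    
Olivia | Finance    
Pete   | Sales      
Quinn  | Sales      


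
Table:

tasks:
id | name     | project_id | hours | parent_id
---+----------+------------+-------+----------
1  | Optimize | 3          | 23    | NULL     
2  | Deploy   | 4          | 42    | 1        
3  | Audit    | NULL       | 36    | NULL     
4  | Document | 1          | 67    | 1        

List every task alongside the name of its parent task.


This is a self-join: tasks is joined to a second copy of itself, matching each row's parent_id to another row's id. Use LEFT JOIN so rows with parent_id=NULL are kept.
  - task 1 (Optimize): parent_id=NULL -> NULL
  - task 2 (Deploy): parent_id=1 -> Optimize
  - task 3 (Audit): parent_id=NULL -> NULL
  - task 4 (Document): parent_id=1 -> Optimize

SQL:
SELECT a.name AS item, b.name AS parent
FROM tasks a
LEFT JOIN tasks b ON a.parent_id = b.id

Result:
item     | parent  
---------+---------
Optimize | NULL    
Deploy   | Optimize
Audit    | NULL    
Document | Optimize


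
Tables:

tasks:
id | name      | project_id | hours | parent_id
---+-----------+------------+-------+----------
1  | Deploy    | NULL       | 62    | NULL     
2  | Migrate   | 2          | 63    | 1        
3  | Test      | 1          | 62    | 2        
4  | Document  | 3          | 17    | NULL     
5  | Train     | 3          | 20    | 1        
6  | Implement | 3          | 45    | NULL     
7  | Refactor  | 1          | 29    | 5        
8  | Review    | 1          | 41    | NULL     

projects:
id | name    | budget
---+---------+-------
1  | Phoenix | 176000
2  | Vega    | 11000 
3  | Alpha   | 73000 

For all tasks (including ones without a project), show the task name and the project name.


LEFT JOIN keeps every row from tasks (the left table); where project_id has no match in projects, the project columns become NULL. Walk through each task:
  - task 1 (Deploy): project_id=NULL, no match -> kept with NULL
  - task 2 (Migrate): project_id=2 -> matches Vega
  - task 3 (Test): project_id=1 -> matches Phoenix
  - task 4 (Document): project_id=3 -> matches Alpha
  - task 5 (Train): project_id=3 -> matches Alpha
  - task 6 (Implement): project_id=3 -> matches Alpha
  - task 7 (Refactor): project_id=1 -> matches Phoenix
  - task 8 (Review): project_id=1 -> matches Phoenix
All 8 rows appear; 1 has NULL project.

SQL:
SELECT a.name, b.name AS project
FROM tasks a
LEFT JOIN projects b ON a.project_id = b.id

Result:
name      | project
----------+--------
Deploy    | NULL   
Migrate   | Vega   
Test      | Phoenix
Document  | Alpha  
Train     | Alpha  
Implement | Alpha  
Refactor  | Phoenix
Review    | Phoenix


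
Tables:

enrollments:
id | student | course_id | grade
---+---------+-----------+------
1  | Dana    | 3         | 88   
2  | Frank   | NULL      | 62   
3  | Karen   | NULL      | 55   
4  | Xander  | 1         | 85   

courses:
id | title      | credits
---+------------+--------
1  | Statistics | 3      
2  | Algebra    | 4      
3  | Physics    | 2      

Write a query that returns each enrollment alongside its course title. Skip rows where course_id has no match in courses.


INNER JOIN keeps only enrollments rows whose course_id matches an id in courses. Walk through each enrollment:
  - enrollment 1 (Dana): course_id=3 -> matches Physics
  - enrollment 2 (Frank): course_id=NULL, no match -> dropped
  - enrollment 3 (Karen): course_id=NULL, no match -> dropped
  - enrollment 4 (Xander): course_id=1 -> matches Statistics
So 2 of 4 rows are dropped.

SQL:
SELECT a.student, b.title AS course
FROM enrollments a
INNER JOIN courses b ON a.course_id = b.id

Result:
student | course    
--------+-----------
Dana    | Physics   
Xander  | Statistics


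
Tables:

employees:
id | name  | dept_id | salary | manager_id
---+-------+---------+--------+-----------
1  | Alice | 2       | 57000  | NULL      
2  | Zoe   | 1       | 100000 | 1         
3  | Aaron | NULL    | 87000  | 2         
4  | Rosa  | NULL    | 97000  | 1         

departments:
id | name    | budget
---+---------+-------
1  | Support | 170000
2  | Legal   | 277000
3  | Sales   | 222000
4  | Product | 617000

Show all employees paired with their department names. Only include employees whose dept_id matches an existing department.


INNER JOIN keeps only employees rows whose dept_id matches an id in departments. Walk through each employee:
  - employee 1 (Alice): dept_id=2 -> matches Legal
  - employee 2 (Zoe): dept_id=1 -> matches Support
  - employee 3 (Aaron): dept_id=NULL, no match -> dropped
  - employee 4 (Rosa): dept_id=NULL, no match -> dropped
So 2 of 4 rows are dropped.

SQL:
SELECT a.name, b.name AS department
FROM employees a
INNER JOIN departments b ON a.dept_id = b.id

Result:
name  | department
------+-----------
Alice | Legal     
Zoe   | Support   


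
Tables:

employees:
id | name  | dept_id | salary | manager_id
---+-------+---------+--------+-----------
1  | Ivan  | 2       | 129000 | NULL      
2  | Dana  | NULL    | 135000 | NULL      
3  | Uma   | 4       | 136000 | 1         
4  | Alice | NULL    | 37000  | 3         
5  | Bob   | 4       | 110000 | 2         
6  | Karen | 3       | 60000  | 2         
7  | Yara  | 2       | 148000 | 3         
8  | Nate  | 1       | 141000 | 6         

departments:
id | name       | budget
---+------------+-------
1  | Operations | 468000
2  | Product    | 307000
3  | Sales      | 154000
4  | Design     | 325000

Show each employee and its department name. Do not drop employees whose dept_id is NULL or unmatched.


LEFT JOIN keeps every row from employees (the left table); where dept_id has no match in departments, the department columns become NULL. Walk through each employee:
  - employee 1 (Ivan): dept_id=2 -> matches Product
  - employee 2 (Dana): dept_id=NULL, no match -> kept with NULL
  - employee 3 (Uma): dept_id=4 -> matches Design
  - employee 4 (Alice): dept_id=NULL, no match -> kept with NULL
  - employee 5 (Bob): dept_id=4 -> matches Design
  - employee 6 (Karen): dept_id=3 -> matches Sales
  - employee 7 (Yara): dept_id=2 -> matches Product
  - employee 8 (Nate): dept_id=1 -> matches Operations
All 8 rows appear; 2 have NULL department.

SQL:
SELECT a.name, b.name AS department
FROM employees a
LEFT JOIN departments b ON a.dept_id = b.id

Result:
name  | department
------+-----------
Ivan  | Product   
Dana  | NULL      
Uma   | Design    
Alice | NULL      
Bob   | Design    
Karen | Sales     
Yara  | Product   
Nate  | Operations


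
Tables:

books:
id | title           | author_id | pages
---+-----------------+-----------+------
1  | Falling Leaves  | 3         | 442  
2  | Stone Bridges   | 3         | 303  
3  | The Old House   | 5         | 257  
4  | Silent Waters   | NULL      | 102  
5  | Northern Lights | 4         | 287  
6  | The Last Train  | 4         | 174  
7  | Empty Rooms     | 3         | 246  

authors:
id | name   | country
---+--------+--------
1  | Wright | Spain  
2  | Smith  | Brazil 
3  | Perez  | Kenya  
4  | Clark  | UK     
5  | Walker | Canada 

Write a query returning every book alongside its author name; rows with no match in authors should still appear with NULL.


LEFT JOIN keeps every row from books (the left table); where author_id has no match in authors, the author columns become NULL. Walk through each book:
  - book 1 (Falling Leaves): author_id=3 -> matches Perez
  - book 2 (Stone Bridges): author_id=3 -> matches Perez
  - book 3 (The Old House): author_id=5 -> matches Walker
  - book 4 (Silent Waters): author_id=NULL, no match -> kept with NULL
  - book 5 (Northern Lights): author_id=4 -> matches Clark
  - book 6 (The Last Train): author_id=4 -> matches Clark
  - book 7 (Empty Rooms): author_id=3 -> matches Perez
All 7 rows appear; 1 has NULL author.

SQL:
SELECT a.title, b.name AS author
FROM books a
LEFT JOIN authors b ON a.author_id = b.id

Result:
title           | author
----------------+-------
Falling Leaves  | Perez 
Stone Bridges   | Perez 
The Old House   | Walker
Silent Waters   | NULL  
Northern Lights | Clark 
The Last Train  | Clark 
Empty Rooms     | Perez 


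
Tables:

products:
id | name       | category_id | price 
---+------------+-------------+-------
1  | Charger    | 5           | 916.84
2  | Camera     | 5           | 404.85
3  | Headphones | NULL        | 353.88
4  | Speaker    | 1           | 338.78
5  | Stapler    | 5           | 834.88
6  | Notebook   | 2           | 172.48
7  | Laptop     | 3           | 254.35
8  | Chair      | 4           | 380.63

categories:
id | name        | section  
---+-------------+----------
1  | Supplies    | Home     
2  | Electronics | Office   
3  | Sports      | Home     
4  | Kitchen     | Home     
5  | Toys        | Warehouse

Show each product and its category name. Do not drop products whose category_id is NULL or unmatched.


LEFT JOIN keeps every row from products (the left table); where category_id has no match in categories, the category columns become NULL. Walk through each product:
  - product 1 (Charger): category_id=5 -> matches Toys
  - product 2 (Camera): category_id=5 -> matches Toys
  - product 3 (Headphones): category_id=NULL, no match -> kept with NULL
  - product 4 (Speaker): category_id=1 -> matches Supplies
  - product 5 (Stapler): category_id=5 -> matches Toys
  - product 6 (Notebook): category_id=2 -> matches Electronics
  - product 7 (Laptop): category_id=3 -> matches Sports
  - product 8 (Chair): category_id=4 -> matches Kitchen
All 8 rows appear; 1 has NULL category.

SQL:
SELECT a.name, b.name AS category
FROM products a
LEFT JOIN categories b ON a.category_id = b.id

Result:
name       | category   
-----------+------------
Charger    | Toys       
Camera     | Toys       
Headphones | NULL       
Speaker    | Supplies   
Stapler    | Toys       
Notebook   | Electronics
Laptop     | Sports     
Chair      | Kitchen    


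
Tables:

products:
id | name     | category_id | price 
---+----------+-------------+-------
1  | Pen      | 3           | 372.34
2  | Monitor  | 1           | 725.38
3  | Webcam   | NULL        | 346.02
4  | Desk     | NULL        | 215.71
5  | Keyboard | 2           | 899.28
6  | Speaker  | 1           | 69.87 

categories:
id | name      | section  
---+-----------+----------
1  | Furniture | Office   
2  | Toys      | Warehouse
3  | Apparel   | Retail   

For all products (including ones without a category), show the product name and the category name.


LEFT JOIN keeps every row from products (the left table); where category_id has no match in categories, the category columns become NULL. Walk through each product:
  - product 1 (Pen): category_id=3 -> matches Apparel
  - product 2 (Monitor): category_id=1 -> matches Furniture
  - product 3 (Webcam): category_id=NULL, no match -> kept with NULL
  - product 4 (Desk): category_id=NULL, no match -> kept with NULL
  - product 5 (Keyboard): category_id=2 -> matches Toys
  - product 6 (Speaker): category_id=1 -> matches Furniture
All 6 rows appear; 2 have NULL category.

SQL:
SELECT a.name, b.name AS category
FROM products a
LEFT JOIN categories b ON a.category_id = b.id

Result:
name     | category 
---------+----------
Pen      | Apparel  
Monitor  | Furniture
Webcam   | NULL     
Desk     | NULL     
Keyboard | Toys     
Speaker  | Furniture


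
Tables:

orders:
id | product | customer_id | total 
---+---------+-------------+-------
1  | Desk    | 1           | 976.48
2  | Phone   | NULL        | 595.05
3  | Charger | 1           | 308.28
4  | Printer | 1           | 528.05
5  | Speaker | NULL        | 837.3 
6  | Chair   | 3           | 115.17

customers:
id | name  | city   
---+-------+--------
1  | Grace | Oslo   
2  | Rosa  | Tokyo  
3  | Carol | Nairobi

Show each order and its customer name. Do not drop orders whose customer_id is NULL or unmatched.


LEFT JOIN keeps every row from orders (the left table); where customer_id has no match in customers, the customer columns become NULL. Walk through each order:
  - order 1 (Desk): customer_id=1 -> matches Grace
  - order 2 (Phone): customer_id=NULL, no match -> kept with NULL
  - order 3 (Charger): customer_id=1 -> matches Grace
  - order 4 (Printer): customer_id=1 -> matches Grace
  - order 5 (Speaker): customer_id=NULL, no match -> kept with NULL
  - order 6 (Chair): customer_id=3 -> matches Carol
All 6 rows appear; 2 have NULL customer.

SQL:
SELECT a.product, b.name AS customer
FROM orders a
LEFT JOIN customers b ON a.customer_id = b.id

Result:
product | customer
--------+---------
Desk    | Grace   
Phone   | NULL    
Charger | Grace   
Printer | Grace   
Speaker | NULL    
Chair   | Carol   


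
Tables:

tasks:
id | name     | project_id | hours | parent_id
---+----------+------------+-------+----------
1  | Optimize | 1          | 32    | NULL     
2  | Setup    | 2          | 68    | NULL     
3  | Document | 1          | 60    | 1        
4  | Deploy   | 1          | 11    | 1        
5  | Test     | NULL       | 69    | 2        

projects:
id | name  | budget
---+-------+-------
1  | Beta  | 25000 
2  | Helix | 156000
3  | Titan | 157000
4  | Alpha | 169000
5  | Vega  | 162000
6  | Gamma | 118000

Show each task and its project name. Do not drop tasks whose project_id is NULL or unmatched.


LEFT JOIN keeps every row from tasks (the left table); where project_id has no match in projects, the project columns become NULL. Walk through each task:
  - task 1 (Optimize): project_id=1 -> matches Beta
  - task 2 (Setup): project_id=2 -> matches Helix
  - task 3 (Document): project_id=1 -> matches Beta
  - task 4 (Deploy): project_id=1 -> matches Beta
  - task 5 (Test): project_id=NULL, no match -> kept with NULL
All 5 rows appear; 1 has NULL project.

SQL:
SELECT a.name, b.name AS project
FROM tasks a
LEFT JOIN projects b ON a.project_id = b.id

Result:
name     | project
---------+--------
Optimize | Beta   
Setup    | Helix  
Document | Beta   
Deploy   | Beta   
Test     | NULL   


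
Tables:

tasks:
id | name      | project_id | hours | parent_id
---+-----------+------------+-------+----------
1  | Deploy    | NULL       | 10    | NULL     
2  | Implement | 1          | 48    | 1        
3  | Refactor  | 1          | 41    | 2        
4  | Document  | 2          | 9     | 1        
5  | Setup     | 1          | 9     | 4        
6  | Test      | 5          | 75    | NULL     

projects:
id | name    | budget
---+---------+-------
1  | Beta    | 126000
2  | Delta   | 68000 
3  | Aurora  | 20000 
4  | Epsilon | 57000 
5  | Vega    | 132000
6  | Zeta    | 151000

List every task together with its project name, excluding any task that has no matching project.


INNER JOIN keeps only tasks rows whose project_id matches an id in projects. Walk through each task:
  - task 1 (Deploy): project_id=NULL, no match -> dropped
  - task 2 (Implement): project_id=1 -> matches Beta
  - task 3 (Refactor): project_id=1 -> matches Beta
  - task 4 (Document): project_id=2 -> matches Delta
  - task 5 (Setup): project_id=1 -> matches Beta
  - task 6 (Test): project_id=5 -> matches Vega
So 1 of 6 rows is dropped.

SQL:
SELECT a.name, b.name AS project
FROM tasks a
INNER JOIN projects b ON a.project_id = b.id

Result:
name      | project
----------+--------
Implement | Beta   
Refactor  | Beta   
Document  | Delta  
Setup     | Beta   
Test      | Vega   


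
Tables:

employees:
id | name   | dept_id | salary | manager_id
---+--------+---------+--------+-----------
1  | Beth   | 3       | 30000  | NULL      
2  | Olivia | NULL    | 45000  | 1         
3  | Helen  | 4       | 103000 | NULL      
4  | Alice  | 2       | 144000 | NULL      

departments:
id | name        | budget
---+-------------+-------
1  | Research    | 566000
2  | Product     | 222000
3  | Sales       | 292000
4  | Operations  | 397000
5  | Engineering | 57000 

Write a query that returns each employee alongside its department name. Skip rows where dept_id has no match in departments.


INNER JOIN keeps only employees rows whose dept_id matches an id in departments. Walk through each employee:
  - employee 1 (Beth): dept_id=3 -> matches Sales
  - employee 2 (Olivia): dept_id=NULL, no match -> dropped
  - employee 3 (Helen): dept_id=4 -> matches Operations
  - employee 4 (Alice): dept_id=2 -> matches Product
So 1 of 4 rows is dropped.

SQL:
SELECT a.name, b.name AS department
FROM employees a
INNER JOIN departments b ON a.dept_id = b.id

Result:
name  | department
------+-----------
Beth  | Sales     
Helen | Operations
Alice | Product   


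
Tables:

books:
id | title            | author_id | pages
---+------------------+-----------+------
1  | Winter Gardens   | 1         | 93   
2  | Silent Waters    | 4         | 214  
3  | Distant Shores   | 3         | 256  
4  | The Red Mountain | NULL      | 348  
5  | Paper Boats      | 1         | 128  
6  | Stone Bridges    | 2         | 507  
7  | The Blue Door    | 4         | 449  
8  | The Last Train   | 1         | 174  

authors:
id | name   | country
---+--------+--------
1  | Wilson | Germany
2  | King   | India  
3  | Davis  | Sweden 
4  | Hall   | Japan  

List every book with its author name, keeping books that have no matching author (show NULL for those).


LEFT JOIN keeps every row from books (the left table); where author_id has no match in authors, the author columns become NULL. Walk through each book:
  - book 1 (Winter Gardens): author_id=1 -> matches Wilson
  - book 2 (Silent Waters): author_id=4 -> matches Hall
  - book 3 (Distant Shores): author_id=3 -> matches Davis
  - book 4 (The Red Mountain): author_id=NULL, no match -> kept with NULL
  - book 5 (Paper Boats): author_id=1 -> matches Wilson
  - book 6 (Stone Bridges): author_id=2 -> matches King
  - book 7 (The Blue Door): author_id=4 -> matches Hall
  - book 8 (The Last Train): author_id=1 -> matches Wilson
All 8 rows appear; 1 has NULL author.

SQL:
SELECT a.title, b.name AS author
FROM books a
LEFT JOIN authors b ON a.author_id = b.id

Result:
title            | author
-----------------+-------
Winter Gardens   | Wilson
Silent Waters    | Hall  
Distant Shores   | Davis 
The Red Mountain | NULL  
Paper Boats      | Wilson
Stone Bridges    | King  
The Blue Door    | Hall  
The Last Train   | Wilson


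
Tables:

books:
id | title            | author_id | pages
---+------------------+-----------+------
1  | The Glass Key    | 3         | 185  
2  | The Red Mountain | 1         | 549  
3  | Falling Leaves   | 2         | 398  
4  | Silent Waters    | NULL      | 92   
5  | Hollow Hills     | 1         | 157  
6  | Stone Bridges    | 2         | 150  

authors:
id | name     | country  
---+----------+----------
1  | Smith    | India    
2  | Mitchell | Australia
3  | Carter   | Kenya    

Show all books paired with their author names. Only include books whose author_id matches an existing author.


INNER JOIN keeps only books rows whose author_id matches an id in authors. Walk through each book:
  - book 1 (The Glass Key): author_id=3 -> matches Carter
  - book 2 (The Red Mountain): author_id=1 -> matches Smith
  - book 3 (Falling Leaves): author_id=2 -> matches Mitchell
  - book 4 (Silent Waters): author_id=NULL, no match -> dropped
  - book 5 (Hollow Hills): author_id=1 -> matches Smith
  - book 6 (Stone Bridges): author_id=2 -> matches Mitchell
So 1 of 6 rows is dropped.

SQL:
SELECT a.title, b.name AS author
FROM books a
INNER JOIN authors b ON a.author_id = b.id

Result:
title            | author  
-----------------+---------
The Glass Key    | Carter  
The Red Mountain | Smith   
Falling Leaves   | Mitchell
Hollow Hills     | Smith   
Stone Bridges    | Mitchell


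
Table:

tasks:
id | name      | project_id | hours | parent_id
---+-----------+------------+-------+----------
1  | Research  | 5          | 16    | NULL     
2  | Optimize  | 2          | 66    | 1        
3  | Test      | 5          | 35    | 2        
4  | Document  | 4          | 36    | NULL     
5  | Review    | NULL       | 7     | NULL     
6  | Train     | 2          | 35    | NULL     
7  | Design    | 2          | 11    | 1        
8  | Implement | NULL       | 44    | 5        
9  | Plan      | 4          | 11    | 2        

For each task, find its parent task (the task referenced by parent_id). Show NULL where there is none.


This is a self-join: tasks is joined to a second copy of itself, matching each row's parent_id to another row's id. Use LEFT JOIN so rows with parent_id=NULL are kept.
  - task 1 (Research): parent_id=NULL -> NULL
  - task 2 (Optimize): parent_id=1 -> Research
  - task 3 (Test): parent_id=2 -> Optimize
  - task 4 (Document): parent_id=NULL -> NULL
  - task 5 (Review): parent_id=NULL -> NULL
  - task 6 (Train): parent_id=NULL -> NULL
  - task 7 (Design): parent_id=1 -> Research
  - task 8 (Implement): parent_id=5 -> Review
  - task 9 (Plan): parent_id=2 -> Optimize

SQL:
SELECT a.name AS item, b.name AS parent
FROM tasks a
LEFT JOIN tasks b ON a.parent_id = b.id

Result:
item      | parent  
----------+---------
Research  | NULL    
Optimize  | Research
Test      | Optimize
Document  | NULL    
Review    | NULL    
Train     | NULL    
Design    | Research
Implement | Review  
Plan      | Optimize


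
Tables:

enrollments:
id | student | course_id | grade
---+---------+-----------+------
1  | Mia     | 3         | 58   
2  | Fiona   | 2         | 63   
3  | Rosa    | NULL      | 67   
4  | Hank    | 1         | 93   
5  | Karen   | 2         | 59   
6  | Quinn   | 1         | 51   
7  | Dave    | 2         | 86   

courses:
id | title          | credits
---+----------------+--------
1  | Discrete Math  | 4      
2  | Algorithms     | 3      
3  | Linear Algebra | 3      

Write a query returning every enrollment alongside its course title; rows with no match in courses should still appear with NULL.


LEFT JOIN keeps every row from enrollments (the left table); where course_id has no match in courses, the course columns become NULL. Walk through each enrollment:
  - enrollment 1 (Mia): course_id=3 -> matches Linear Algebra
  - enrollment 2 (Fiona): course_id=2 -> matches Algorithms
  - enrollment 3 (Rosa): course_id=NULL, no match -> kept with NULL
  - enrollment 4 (Hank): course_id=1 -> matches Discrete Math
  - enrollment 5 (Karen): course_id=2 -> matches Algorithms
  - enrollment 6 (Quinn): course_id=1 -> matches Discrete Math
  - enrollment 7 (Dave): course_id=2 -> matches Algorithms
All 7 rows appear; 1 has NULL course.

SQL:
SELECT a.student, b.title AS course
FROM enrollments a
LEFT JOIN courses b ON a.course_id = b.id

Result:
student | course        
--------+---------------
Mia     | Linear Algebra
Fiona   | Algorithms    
Rosa    | NULL          
Hank    | Discrete Math 
Karen   | Algorithms    
Quinn   | Discrete Math 
Dave    | Algorithms    


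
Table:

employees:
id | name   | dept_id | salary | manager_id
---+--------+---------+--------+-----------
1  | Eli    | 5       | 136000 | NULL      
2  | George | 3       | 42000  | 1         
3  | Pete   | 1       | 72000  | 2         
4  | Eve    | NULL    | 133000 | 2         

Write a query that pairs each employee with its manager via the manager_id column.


This is a self-join: employees is joined to a second copy of itself, matching each row's manager_id to another row's id. Use LEFT JOIN so rows with manager_id=NULL are kept.
  - employee 1 (Eli): manager_id=NULL -> NULL
  - employee 2 (George): manager_id=1 -> Eli
  - employee 3 (Pete): manager_id=2 -> George
  - employee 4 (Eve): manager_id=2 -> George

SQL:
SELECT a.name AS item, b.name AS manager
FROM employees a
LEFT JOIN employees b ON a.manager_id = b.id

Result:
item   | manager
-------+--------
Eli    | NULL   
George | Eli    
Pete   | George 
Eve    | George 


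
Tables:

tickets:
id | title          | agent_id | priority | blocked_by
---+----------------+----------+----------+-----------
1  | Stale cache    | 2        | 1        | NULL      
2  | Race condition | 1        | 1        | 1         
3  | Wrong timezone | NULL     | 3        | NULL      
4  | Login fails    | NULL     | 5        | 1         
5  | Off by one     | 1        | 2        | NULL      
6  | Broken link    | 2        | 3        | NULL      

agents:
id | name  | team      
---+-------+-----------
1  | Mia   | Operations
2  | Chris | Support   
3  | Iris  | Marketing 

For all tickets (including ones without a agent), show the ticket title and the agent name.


LEFT JOIN keeps every row from tickets (the left table); where agent_id has no match in agents, the agent columns become NULL. Walk through each ticket:
  - ticket 1 (Stale cache): agent_id=2 -> matches Chris
  - ticket 2 (Race condition): agent_id=1 -> matches Mia
  - ticket 3 (Wrong timezone): agent_id=NULL, no match -> kept with NULL
  - ticket 4 (Login fails): agent_id=NULL, no match -> kept with NULL
  - ticket 5 (Off by one): agent_id=1 -> matches Mia
  - ticket 6 (Broken link): agent_id=2 -> matches Chris
All 6 rows appear; 2 have NULL agent.

SQL:
SELECT a.title, b.name AS agent
FROM tickets a
LEFT JOIN agents b ON a.agent_id = b.id

Result:
title          | agent
---------------+------
Stale cache    | Chris
Race condition | Mia  
Wrong timezone | NULL 
Login fails    | NULL 
Off by one     | Mia  
Broken link    | Chris


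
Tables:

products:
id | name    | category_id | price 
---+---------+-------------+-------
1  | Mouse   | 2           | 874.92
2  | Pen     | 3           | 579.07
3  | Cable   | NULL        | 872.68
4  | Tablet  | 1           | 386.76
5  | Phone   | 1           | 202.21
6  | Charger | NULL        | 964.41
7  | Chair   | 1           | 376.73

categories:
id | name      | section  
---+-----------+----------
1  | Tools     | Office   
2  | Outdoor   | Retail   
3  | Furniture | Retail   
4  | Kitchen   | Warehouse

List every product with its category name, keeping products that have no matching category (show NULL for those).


LEFT JOIN keeps every row from products (the left table); where category_id has no match in categories, the category columns become NULL. Walk through each product:
  - product 1 (Mouse): category_id=2 -> matches Outdoor
  - product 2 (Pen): category_id=3 -> matches Furniture
  - product 3 (Cable): category_id=NULL, no match -> kept with NULL
  - product 4 (Tablet): category_id=1 -> matches Tools
  - product 5 (Phone): category_id=1 -> matches Tools
  - product 6 (Charger): category_id=NULL, no match -> kept with NULL
  - product 7 (Chair): category_id=1 -> matches Tools
All 7 rows appear; 2 have NULL category.

SQL:
SELECT a.name, b.name AS category
FROM products a
LEFT JOIN categories b ON a.category_id = b.id

Result:
name    | category 
--------+----------
Mouse   | Outdoor  
Pen     | Furniture
Cable   | NULL     
Tablet  | Tools    
Phone   | Tools    
Charger | NULL     
Chair   | Tools    


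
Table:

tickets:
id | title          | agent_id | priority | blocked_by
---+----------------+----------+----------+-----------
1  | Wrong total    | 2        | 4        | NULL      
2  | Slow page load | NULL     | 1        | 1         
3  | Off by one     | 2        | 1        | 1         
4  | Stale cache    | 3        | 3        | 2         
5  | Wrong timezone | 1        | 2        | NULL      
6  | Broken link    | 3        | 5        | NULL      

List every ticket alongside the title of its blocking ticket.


This is a self-join: tickets is joined to a second copy of itself, matching each row's blocked_by to another row's id. Use LEFT JOIN so rows with blocked_by=NULL are kept.
  - ticket 1 (Wrong total): blocked_by=NULL -> NULL
  - ticket 2 (Slow page load): blocked_by=1 -> Wrong total
  - ticket 3 (Off by one): blocked_by=1 -> Wrong total
  - ticket 4 (Stale cache): blocked_by=2 -> Slow page load
  - ticket 5 (Wrong timezone): blocked_by=NULL -> NULL
  - ticket 6 (Broken link): blocked_by=NULL -> NULL

SQL:
SELECT a.title AS item, b.title AS blocked_by
FROM tickets a
LEFT JOIN tickets b ON a.blocked_by = b.id

Result:
item           | blocked_by    
---------------+---------------
Wrong total    | NULL          
Slow page load | Wrong total   
Off by one     | Wrong total   
Stale cache    | Slow page load
Wrong timezone | NULL          
Broken link    | NULL          


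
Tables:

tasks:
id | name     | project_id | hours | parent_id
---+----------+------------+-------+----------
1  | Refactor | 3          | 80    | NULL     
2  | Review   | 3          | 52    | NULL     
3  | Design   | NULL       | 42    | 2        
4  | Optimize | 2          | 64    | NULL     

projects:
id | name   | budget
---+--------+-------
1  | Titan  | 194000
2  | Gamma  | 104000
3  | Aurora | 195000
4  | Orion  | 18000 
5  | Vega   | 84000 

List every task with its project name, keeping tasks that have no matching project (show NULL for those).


LEFT JOIN keeps every row from tasks (the left table); where project_id has no match in projects, the project columns become NULL. Walk through each task:
  - task 1 (Refactor): project_id=3 -> matches Aurora
  - task 2 (Review): project_id=3 -> matches Aurora
  - task 3 (Design): project_id=NULL, no match -> kept with NULL
  - task 4 (Optimize): project_id=2 -> matches Gamma
All 4 rows appear; 1 has NULL project.

SQL:
SELECT a.name, b.name AS project
FROM tasks a
LEFT JOIN projects b ON a.project_id = b.id

Result:
name     | project
---------+--------
Refactor | Aurora 
Review   | Aurora 
Design   | NULL   
Optimize | Gamma  


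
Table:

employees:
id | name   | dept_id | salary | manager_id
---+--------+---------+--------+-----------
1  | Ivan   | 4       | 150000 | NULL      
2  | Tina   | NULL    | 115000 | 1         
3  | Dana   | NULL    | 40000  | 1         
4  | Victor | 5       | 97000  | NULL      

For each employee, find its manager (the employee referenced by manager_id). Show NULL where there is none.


This is a self-join: employees is joined to a second copy of itself, matching each row's manager_id to another row's id. Use LEFT JOIN so rows with manager_id=NULL are kept.
  - employee 1 (Ivan): manager_id=NULL -> NULL
  - employee 2 (Tina): manager_id=1 -> Ivan
  - employee 3 (Dana): manager_id=1 -> Ivan
  - employee 4 (Victor): manager_id=NULL -> NULL

SQL:
SELECT a.name AS item, b.name AS manager
FROM employees a
LEFT JOIN employees b ON a.manager_id = b.id

Result:
item   | manager
-------+--------
Ivan   | NULL   
Tina   | Ivan   
Dana   | Ivan   
Victor | NULL   


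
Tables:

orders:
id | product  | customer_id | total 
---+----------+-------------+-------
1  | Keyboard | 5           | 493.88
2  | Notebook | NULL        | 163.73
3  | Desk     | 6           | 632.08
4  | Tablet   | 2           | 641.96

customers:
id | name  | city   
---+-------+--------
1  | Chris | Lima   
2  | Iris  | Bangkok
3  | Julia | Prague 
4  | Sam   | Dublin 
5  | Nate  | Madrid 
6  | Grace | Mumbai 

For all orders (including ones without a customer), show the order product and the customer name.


LEFT JOIN keeps every row from orders (the left table); where customer_id has no match in customers, the customer columns become NULL. Walk through each order:
  - order 1 (Keyboard): customer_id=5 -> matches Nate
  - order 2 (Notebook): customer_id=NULL, no match -> kept with NULL
  - order 3 (Desk): customer_id=6 -> matches Grace
  - order 4 (Tablet): customer_id=2 -> matches Iris
All 4 rows appear; 1 has NULL customer.

SQL:
SELECT a.product, b.name AS customer
FROM orders a
LEFT JOIN customers b ON a.customer_id = b.id

Result:
product  | customer
---------+---------
Keyboard | Nate    
Notebook | NULL    
Desk     | Grace   
Tablet   | Iris    


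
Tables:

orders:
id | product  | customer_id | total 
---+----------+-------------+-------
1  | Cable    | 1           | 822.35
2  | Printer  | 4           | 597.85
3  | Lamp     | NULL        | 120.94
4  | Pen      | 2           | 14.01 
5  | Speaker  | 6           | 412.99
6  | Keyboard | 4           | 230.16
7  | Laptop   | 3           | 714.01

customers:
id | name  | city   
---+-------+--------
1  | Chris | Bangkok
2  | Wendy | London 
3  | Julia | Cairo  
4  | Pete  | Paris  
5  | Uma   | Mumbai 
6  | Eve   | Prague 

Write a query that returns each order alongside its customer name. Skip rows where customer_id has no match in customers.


INNER JOIN keeps only orders rows whose customer_id matches an id in customers. Walk through each order:
  - order 1 (Cable): customer_id=1 -> matches Chris
  - order 2 (Printer): customer_id=4 -> matches Pete
  - order 3 (Lamp): customer_id=NULL, no match -> dropped
  - order 4 (Pen): customer_id=2 -> matches Wendy
  - order 5 (Speaker): customer_id=6 -> matches Eve
  - order 6 (Keyboard): customer_id=4 -> matches Pete
  - order 7 (Laptop): customer_id=3 -> matches Julia
So 1 of 7 rows is dropped.

SQL:
SELECT a.product, b.name AS customer
FROM orders a
INNER JOIN customers b ON a.customer_id = b.id

Result:
product  | customer
---------+---------
Cable    | Chris   
Printer  | Pete    
Pen      | Wendy   
Speaker  | Eve     
Keyboard | Pete    
Laptop   | Julia   


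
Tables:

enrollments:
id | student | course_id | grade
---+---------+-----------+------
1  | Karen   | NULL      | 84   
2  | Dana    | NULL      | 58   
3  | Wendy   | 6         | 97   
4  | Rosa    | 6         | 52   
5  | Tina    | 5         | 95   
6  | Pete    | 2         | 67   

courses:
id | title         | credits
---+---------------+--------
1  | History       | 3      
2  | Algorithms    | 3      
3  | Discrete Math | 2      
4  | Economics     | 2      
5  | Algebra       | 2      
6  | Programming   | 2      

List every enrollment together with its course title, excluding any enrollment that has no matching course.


INNER JOIN keeps only enrollments rows whose course_id matches an id in courses. Walk through each enrollment:
  - enrollment 1 (Karen): course_id=NULL, no match -> dropped
  - enrollment 2 (Dana): course_id=NULL, no match -> dropped
  - enrollment 3 (Wendy): course_id=6 -> matches Programming
  - enrollment 4 (Rosa): course_id=6 -> matches Programming
  - enrollment 5 (Tina): course_id=5 -> matches Algebra
  - enrollment 6 (Pete): course_id=2 -> matches Algorithms
So 2 of 6 rows are dropped.

SQL:
SELECT a.student, b.title AS course
FROM enrollments a
INNER JOIN courses b ON a.course_id = b.id

Result:
student | course     
--------+------------
Wendy   | Programming
Rosa    | Programming
Tina    | Algebra    
Pete    | Algorithms 


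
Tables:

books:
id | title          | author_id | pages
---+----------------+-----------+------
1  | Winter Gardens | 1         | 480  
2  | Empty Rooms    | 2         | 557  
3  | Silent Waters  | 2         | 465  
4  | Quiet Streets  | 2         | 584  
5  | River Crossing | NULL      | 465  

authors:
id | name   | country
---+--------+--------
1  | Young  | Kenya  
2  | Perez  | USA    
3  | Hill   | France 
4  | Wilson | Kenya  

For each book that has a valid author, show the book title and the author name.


INNER JOIN keeps only books rows whose author_id matches an id in authors. Walk through each book:
  - book 1 (Winter Gardens): author_id=1 -> matches Young
  - book 2 (Empty Rooms): author_id=2 -> matches Perez
  - book 3 (Silent Waters): author_id=2 -> matches Perez
  - book 4 (Quiet Streets): author_id=2 -> matches Perez
  - book 5 (River Crossing): author_id=NULL, no match -> dropped
So 1 of 5 rows is dropped.

SQL:
SELECT a.title, b.name AS author
FROM books a
INNER JOIN authors b ON a.author_id = b.id

Result:
title          | author
---------------+-------
Winter Gardens | Young 
Empty Rooms    | Perez 
Silent Waters  | Perez 
Quiet Streets  | Perez 


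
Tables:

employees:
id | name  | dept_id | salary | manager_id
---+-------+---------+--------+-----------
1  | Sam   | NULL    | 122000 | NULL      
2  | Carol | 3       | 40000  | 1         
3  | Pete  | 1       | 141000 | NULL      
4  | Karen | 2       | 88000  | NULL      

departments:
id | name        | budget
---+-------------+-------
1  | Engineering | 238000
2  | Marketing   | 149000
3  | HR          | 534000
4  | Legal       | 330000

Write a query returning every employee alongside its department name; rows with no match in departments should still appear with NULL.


LEFT JOIN keeps every row from employees (the left table); where dept_id has no match in departments, the department columns become NULL. Walk through each employee:
  - employee 1 (Sam): dept_id=NULL, no match -> kept with NULL
  - employee 2 (Carol): dept_id=3 -> matches HR
  - employee 3 (Pete): dept_id=1 -> matches Engineering
  - employee 4 (Karen): dept_id=2 -> matches Marketing
All 4 rows appear; 1 has NULL department.

SQL:
SELECT a.name, b.name AS department
FROM employees a
LEFT JOIN departments b ON a.dept_id = b.id

Result:
name  | department 
------+------------
Sam   | NULL       
Carol | HR         
Pete  | Engineering
Karen | Marketing  


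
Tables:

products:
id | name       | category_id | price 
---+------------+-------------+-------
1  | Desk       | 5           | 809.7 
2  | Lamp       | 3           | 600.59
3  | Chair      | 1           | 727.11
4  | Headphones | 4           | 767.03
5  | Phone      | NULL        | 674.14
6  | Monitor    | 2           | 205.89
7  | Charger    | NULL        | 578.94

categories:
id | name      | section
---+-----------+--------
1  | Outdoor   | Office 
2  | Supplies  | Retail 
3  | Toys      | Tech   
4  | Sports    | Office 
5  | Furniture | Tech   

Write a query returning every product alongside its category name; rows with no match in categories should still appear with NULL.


LEFT JOIN keeps every row from products (the left table); where category_id has no match in categories, the category columns become NULL. Walk through each product:
  - product 1 (Desk): category_id=5 -> matches Furniture
  - product 2 (Lamp): category_id=3 -> matches Toys
  - product 3 (Chair): category_id=1 -> matches Outdoor
  - product 4 (Headphones): category_id=4 -> matches Sports
  - product 5 (Phone): category_id=NULL, no match -> kept with NULL
  - product 6 (Monitor): category_id=2 -> matches Supplies
  - product 7 (Charger): category_id=NULL, no match -> kept with NULL
All 7 rows appear; 2 have NULL category.

SQL:
SELECT a.name, b.name AS category
FROM products a
LEFT JOIN categories b ON a.category_id = b.id

Result:
name       | category 
-----------+----------
Desk       | Furniture
Lamp       | Toys     
Chair      | Outdoor  
Headphones | Sports   
Phone      | NULL     
Monitor    | Supplies 
Charger    | NULL     


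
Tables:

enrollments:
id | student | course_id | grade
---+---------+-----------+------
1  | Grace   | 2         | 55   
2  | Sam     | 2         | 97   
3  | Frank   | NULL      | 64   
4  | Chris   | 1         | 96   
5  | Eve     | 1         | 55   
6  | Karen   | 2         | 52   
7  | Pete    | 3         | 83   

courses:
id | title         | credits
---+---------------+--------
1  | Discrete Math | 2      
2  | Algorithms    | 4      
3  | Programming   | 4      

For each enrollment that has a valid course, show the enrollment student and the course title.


INNER JOIN keeps only enrollments rows whose course_id matches an id in courses. Walk through each enrollment:
  - enrollment 1 (Grace): course_id=2 -> matches Algorithms
  - enrollment 2 (Sam): course_id=2 -> matches Algorithms
  - enrollment 3 (Frank): course_id=NULL, no match -> dropped
  - enrollment 4 (Chris): course_id=1 -> matches Discrete Math
  - enrollment 5 (Eve): course_id=1 -> matches Discrete Math
  - enrollment 6 (Karen): course_id=2 -> matches Algorithms
  - enrollment 7 (Pete): course_id=3 -> matches Programming
So 1 of 7 rows is dropped.

SQL:
SELECT a.student, b.title AS course
FROM enrollments a
INNER JOIN courses b ON a.course_id = b.id

Result:
student | course       
--------+--------------
Grace   | Algorithms   
Sam     | Algorithms   
Chris   | Discrete Math
Eve     | Discrete Math
Karen   | Algorithms   
Pete    | Programming  
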